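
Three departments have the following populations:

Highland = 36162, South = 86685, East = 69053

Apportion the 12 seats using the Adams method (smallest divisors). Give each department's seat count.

Highland=3, South=5, East=4

Standard divisor 191900/12 ≈ 15991.667; standard quotas: Highland 2.261, South 5.421, East 4.318.
Rounding up gives 3, 6, 5 = 14 seats, so the divisor must be adjusted.
With modified divisor 17700: modified quotas Highland 2.043, South 4.897, East 3.901.
Rounding up: Highland 3, South 5, East 4 (total 12).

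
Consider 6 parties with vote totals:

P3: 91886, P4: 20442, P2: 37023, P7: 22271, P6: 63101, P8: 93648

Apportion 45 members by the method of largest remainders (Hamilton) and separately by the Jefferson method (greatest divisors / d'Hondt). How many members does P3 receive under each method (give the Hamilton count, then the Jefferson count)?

Hamilton: P3 12, P4 3, P2 5, P7 3, P6 9, P8 13.
Jefferson: P3 13, P4 2, P2 5, P7 3, P6 9, P8 13.
P3 gets 12 under Hamilton and 13 under Jefferson.

12 and 13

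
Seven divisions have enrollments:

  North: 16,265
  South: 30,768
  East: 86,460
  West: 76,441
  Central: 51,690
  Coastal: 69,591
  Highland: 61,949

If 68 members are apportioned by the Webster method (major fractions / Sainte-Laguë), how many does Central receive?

9

Standard divisor 393164/68 ≈ 5781.824; standard quotas: North 2.813, South 5.322, East 14.954, West 13.221, Central 8.940, Coastal 12.036, Highland 10.714.
Rounding to the nearest integer gives North 3, South 5, East 15, West 13, Central 9, Coastal 12, Highland 11 — total 68, matching the house size, so no adjustment is needed.
Central receives 9.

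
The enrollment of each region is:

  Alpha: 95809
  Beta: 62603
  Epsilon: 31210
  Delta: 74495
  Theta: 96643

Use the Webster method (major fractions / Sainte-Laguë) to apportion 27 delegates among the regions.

Alpha=7; Beta=5; Epsilon=2; Delta=6; Theta=7

Standard divisor 360760/27 ≈ 13361.481; standard quotas: Alpha 7.171, Beta 4.685, Epsilon 2.336, Delta 5.575, Theta 7.233.
Rounding to the nearest integer gives Alpha 7, Beta 5, Epsilon 2, Delta 6, Theta 7 — total 27, matching the house size, so no adjustment is needed.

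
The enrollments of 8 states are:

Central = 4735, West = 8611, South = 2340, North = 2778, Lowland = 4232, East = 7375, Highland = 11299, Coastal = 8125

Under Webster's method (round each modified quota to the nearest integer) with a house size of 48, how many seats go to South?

Standard divisor 49495/48 ≈ 1031.146; standard quotas: Central 4.592, West 8.351, South 2.269, North 2.694, Lowland 4.104, East 7.152, Highland 10.958, Coastal 7.880.
Rounding to the nearest integer gives Central 5, West 8, South 2, North 3, Lowland 4, East 7, Highland 11, Coastal 8 — total 48, matching the house size, so no adjustment is needed.
South receives 2.

2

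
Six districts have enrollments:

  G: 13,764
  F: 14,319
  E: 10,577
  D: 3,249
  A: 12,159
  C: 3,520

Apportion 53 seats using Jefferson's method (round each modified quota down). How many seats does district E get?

10

Standard divisor 57588/53 ≈ 1086.566; standard quotas: G 12.667, F 13.178, E 9.734, D 2.990, A 11.190, C 3.240.
Rounding down gives 12, 13, 9, 2, 11, 3 = 50 seats, so the divisor must be adjusted.
With modified divisor 1040: modified quotas G 13.235, F 13.768, E 10.170, D 3.124, A 11.691, C 3.385.
Rounding down: G 13, F 13, E 10, D 3, A 11, C 3 (total 53).
E receives 10.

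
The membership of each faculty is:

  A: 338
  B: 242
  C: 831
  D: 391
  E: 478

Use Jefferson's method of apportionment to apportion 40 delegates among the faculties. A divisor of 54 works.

A=6, B=4, C=15, D=7, E=8

With modified divisor 54: modified quotas A 6.259, B 4.481, C 15.389, D 7.241, E 8.852.
Rounding down: A 6, B 4, C 15, D 7, E 8 (total 40).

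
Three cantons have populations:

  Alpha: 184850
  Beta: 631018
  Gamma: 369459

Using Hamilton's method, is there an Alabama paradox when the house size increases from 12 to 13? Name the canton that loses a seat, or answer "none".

At 12 seats: Alpha 2, Beta 6, Gamma 4.
At 13 seats: Alpha 2, Beta 7, Gamma 4.
No canton's allocation decreased.

none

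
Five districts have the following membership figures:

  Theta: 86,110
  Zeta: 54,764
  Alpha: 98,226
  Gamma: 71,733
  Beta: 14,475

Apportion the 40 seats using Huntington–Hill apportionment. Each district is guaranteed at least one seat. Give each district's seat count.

Theta 10, Zeta 7, Alpha 12, Gamma 9, Beta 2

With divisor 8330: modified quotas Theta 10.337, Zeta 6.574, Alpha 11.792, Gamma 8.611, Beta 1.738.
Geometric-mean thresholds: Theta √(10·11)=10.488, Zeta √(6·7)=6.481, Alpha √(11·12)=11.489, Gamma √(8·9)=8.485, Beta √(1·2)=1.414.
Each quota rounded against its threshold gives Theta 10, Zeta 7, Alpha 12, Gamma 9, Beta 2 (total 40).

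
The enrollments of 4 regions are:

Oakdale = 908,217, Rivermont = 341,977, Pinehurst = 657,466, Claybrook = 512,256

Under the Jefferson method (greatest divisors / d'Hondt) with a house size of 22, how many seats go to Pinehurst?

Standard divisor 2419916/22 ≈ 109996.182; standard quotas: Oakdale 8.257, Rivermont 3.109, Pinehurst 5.977, Claybrook 4.657.
Rounding down gives 8, 3, 5, 4 = 20 seats, so the divisor must be adjusted.
With modified divisor 101700: modified quotas Oakdale 8.930, Rivermont 3.363, Pinehurst 6.465, Claybrook 5.037.
Rounding down: Oakdale 8, Rivermont 3, Pinehurst 6, Claybrook 5 (total 22).
Pinehurst receives 6.

6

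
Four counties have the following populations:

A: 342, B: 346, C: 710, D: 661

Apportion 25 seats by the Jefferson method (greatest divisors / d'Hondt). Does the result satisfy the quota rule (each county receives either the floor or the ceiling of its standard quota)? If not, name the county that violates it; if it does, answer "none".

Standard quotas: A 4.153, B 4.201, C 8.621, D 8.026.
Jefferson allocation: A 4, B 4, C 9, D 8.
Every allocation lies between the lower and upper quota.

none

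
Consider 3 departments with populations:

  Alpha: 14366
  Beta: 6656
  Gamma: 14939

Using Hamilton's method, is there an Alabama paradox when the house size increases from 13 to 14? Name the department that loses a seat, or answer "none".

At 13 seats: Alpha 5, Beta 3, Gamma 5.
At 14 seats: Alpha 6, Beta 2, Gamma 6.
Beta drops from 3 to 2.

Beta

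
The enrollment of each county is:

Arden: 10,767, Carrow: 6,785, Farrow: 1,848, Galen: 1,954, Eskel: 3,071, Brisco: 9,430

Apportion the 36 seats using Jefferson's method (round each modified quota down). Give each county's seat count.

Standard divisor 33855/36 ≈ 940.417; standard quotas: Arden 11.449, Carrow 7.215, Farrow 1.965, Galen 2.078, Eskel 3.266, Brisco 10.027.
Rounding down gives 11, 7, 1, 2, 3, 10 = 34 seats, so the divisor must be adjusted.
With modified divisor 880: modified quotas Arden 12.235, Carrow 7.710, Farrow 2.100, Galen 2.220, Eskel 3.490, Brisco 10.716.
Rounding down: Arden 12, Carrow 7, Farrow 2, Galen 2, Eskel 3, Brisco 10 (total 36).

Arden: 12, Carrow: 7, Farrow: 2, Galen: 2, Eskel: 3, Brisco: 10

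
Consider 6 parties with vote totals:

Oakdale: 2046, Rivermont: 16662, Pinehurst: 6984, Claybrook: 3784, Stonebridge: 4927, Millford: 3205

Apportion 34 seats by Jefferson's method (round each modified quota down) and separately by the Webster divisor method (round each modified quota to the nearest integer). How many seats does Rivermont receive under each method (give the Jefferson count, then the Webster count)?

16 and 15

Jefferson: Oakdale 2, Rivermont 16, Pinehurst 6, Claybrook 3, Stonebridge 4, Millford 3.
Webster: Oakdale 2, Rivermont 15, Pinehurst 6, Claybrook 3, Stonebridge 5, Millford 3.
Rivermont gets 16 under Jefferson and 15 under Webster.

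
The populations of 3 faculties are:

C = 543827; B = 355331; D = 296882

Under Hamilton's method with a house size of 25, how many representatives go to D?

6

Total 1196040; standard divisor 1196040/25 ≈ 47841.6.
Standard quotas: C 11.3672, B 7.4272, D 6.2055.
Lower quotas: C 11, B 7, D 6 (sum 24, leaving 1 seat).
Remainders in descending order: B 0.4272, C 0.3672, D 0.2055.
Largest remainder: B receives the extra seat.
D receives 6.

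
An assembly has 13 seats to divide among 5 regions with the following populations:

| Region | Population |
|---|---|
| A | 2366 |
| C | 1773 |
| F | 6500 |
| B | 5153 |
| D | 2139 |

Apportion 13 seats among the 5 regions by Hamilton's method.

Standard divisor: 17931 ÷ 13 ≈ 1379.308.
Standard quotas: A 1.7154, C 1.2854, F 4.7125, B 3.7359, D 1.5508.
Lower quotas: A 1, C 1, F 4, B 3, D 1 (sum 10, leaving 3 seats).
Remainders in descending order: B 0.7359, A 0.7154, F 0.7125, D 0.5508, C 0.2854.
Largest remainders: B, A, F receive the extra seats.

A 2, C 1, F 5, B 4, D 1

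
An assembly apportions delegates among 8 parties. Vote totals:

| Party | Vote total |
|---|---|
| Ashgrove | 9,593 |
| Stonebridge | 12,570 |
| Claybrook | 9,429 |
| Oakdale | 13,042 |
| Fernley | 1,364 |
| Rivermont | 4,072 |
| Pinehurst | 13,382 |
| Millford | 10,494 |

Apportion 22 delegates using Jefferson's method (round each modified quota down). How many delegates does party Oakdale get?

4

Standard divisor 73946/22 ≈ 3361.182; standard quotas: Ashgrove 2.854, Stonebridge 3.740, Claybrook 2.805, Oakdale 3.880, Fernley 0.406, Rivermont 1.211, Pinehurst 3.981, Millford 3.122.
Rounding down gives 2, 3, 2, 3, 0, 1, 3, 3 = 17 seats, so the divisor must be adjusted.
With modified divisor 2900: modified quotas Ashgrove 3.308, Stonebridge 4.334, Claybrook 3.251, Oakdale 4.497, Fernley 0.470, Rivermont 1.404, Pinehurst 4.614, Millford 3.619.
Rounding down: Ashgrove 3, Stonebridge 4, Claybrook 3, Oakdale 4, Fernley 0, Rivermont 1, Pinehurst 4, Millford 3 (total 22).
Oakdale receives 4.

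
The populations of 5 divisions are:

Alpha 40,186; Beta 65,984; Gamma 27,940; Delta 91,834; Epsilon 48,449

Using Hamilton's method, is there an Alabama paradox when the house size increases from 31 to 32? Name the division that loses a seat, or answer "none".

Epsilon

At 31 seats: Alpha 5, Beta 7, Gamma 3, Delta 10, Epsilon 6.
At 32 seats: Alpha 5, Beta 8, Gamma 3, Delta 11, Epsilon 5.
Epsilon drops from 6 to 5.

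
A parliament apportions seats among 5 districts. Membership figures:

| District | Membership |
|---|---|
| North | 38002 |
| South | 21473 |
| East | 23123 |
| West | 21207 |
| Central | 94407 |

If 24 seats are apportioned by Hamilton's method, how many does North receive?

Total 198212; standard divisor 198212/24 ≈ 8258.833.
Standard quotas: North 4.6014, South 2.6000, East 2.7998, West 2.5678, Central 11.4310.
Lower quotas: North 4, South 2, East 2, West 2, Central 11 (sum 21, leaving 3 seats).
Remainders in descending order: East 0.7998, North 0.6014, South 0.6000, West 0.5678, Central 0.4310.
Largest remainders: East, North, South receive the extra seats.
North receives 5.

5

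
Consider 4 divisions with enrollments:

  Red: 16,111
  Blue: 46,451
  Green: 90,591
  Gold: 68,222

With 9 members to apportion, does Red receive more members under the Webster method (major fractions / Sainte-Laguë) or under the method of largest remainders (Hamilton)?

Webster: Red 1, Blue 2, Green 3, Gold 3.
Hamilton: Red 0, Blue 2, Green 4, Gold 3.
Red gets 1 under Webster and 0 under Hamilton.

Webster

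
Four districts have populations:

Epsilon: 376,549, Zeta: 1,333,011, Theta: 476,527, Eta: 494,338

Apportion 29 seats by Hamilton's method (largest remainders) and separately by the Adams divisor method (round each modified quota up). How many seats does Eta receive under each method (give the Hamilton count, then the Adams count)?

5 and 6

Hamilton: Epsilon 4, Zeta 15, Theta 5, Eta 5.
Adams: Epsilon 4, Zeta 14, Theta 5, Eta 6.
Eta gets 5 under Hamilton and 6 under Adams.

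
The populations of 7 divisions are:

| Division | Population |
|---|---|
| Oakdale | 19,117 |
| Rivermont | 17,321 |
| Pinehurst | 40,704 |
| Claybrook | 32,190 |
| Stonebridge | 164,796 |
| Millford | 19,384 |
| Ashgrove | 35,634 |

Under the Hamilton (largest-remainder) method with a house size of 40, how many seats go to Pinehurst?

Total 329146; standard divisor 329146/40 ≈ 8228.65.
Standard quotas: Oakdale 2.3232, Rivermont 2.1050, Pinehurst 4.9466, Claybrook 3.9119, Stonebridge 20.0271, Millford 2.3557, Ashgrove 4.3305.
Lower quotas: Oakdale 2, Rivermont 2, Pinehurst 4, Claybrook 3, Stonebridge 20, Millford 2, Ashgrove 4 (sum 37, leaving 3 seats).
Remainders in descending order: Pinehurst 0.9466, Claybrook 0.9119, Millford 0.3557, Ashgrove 0.3305, Oakdale 0.3232, Rivermont 0.1050, Stonebridge 0.0271.
The surplus seats go to Pinehurst, Claybrook, Millford.
Pinehurst receives 5.

5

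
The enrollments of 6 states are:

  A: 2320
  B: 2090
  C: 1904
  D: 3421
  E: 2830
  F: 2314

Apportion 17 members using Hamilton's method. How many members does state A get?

Total 14879; standard divisor 14879/17 ≈ 875.235.
Standard quotas: A 2.651, B 2.388, C 2.175, D 3.909, E 3.233, F 2.644.
Lower quotas: A 2, B 2, C 2, D 3, E 3, F 2 (sum 14, leaving 3 seats).
Remainders in descending order: D 0.909, A 0.651, F 0.644, B 0.388, E 0.233, C 0.175.
Largest remainders: D, A, F receive the extra seats.
A receives 3.

3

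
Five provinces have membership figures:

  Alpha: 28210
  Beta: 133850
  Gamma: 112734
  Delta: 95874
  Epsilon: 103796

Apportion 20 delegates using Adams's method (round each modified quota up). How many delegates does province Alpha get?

Standard divisor 474464/20 ≈ 23723.2; standard quotas: Alpha 1.189, Beta 5.642, Gamma 4.752, Delta 4.041, Epsilon 4.375.
Rounding up gives 2, 6, 5, 5, 5 = 23 seats, so the divisor must be adjusted.
With modified divisor 27500: modified quotas Alpha 1.026, Beta 4.867, Gamma 4.099, Delta 3.486, Epsilon 3.774.
Rounding up: Alpha 2, Beta 5, Gamma 5, Delta 4, Epsilon 4 (total 20).
Alpha receives 2.

2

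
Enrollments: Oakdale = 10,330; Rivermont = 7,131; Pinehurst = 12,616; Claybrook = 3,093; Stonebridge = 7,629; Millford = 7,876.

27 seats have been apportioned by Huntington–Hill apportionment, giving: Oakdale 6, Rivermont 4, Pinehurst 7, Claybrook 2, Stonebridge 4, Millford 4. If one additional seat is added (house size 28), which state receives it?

Priority for the next seat is population ÷ (√(s·(s+1))).
Priorities: Oakdale 1593.954, Rivermont 1594.540, Pinehurst 1685.884, Claybrook 1262.712, Stonebridge 1705.896, Millford 1761.127.
Highest priority: Millford.

Millford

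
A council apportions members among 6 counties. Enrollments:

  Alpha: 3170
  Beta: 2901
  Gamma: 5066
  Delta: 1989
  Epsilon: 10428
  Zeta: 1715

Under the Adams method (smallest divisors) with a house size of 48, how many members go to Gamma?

9

Standard divisor 25269/48 ≈ 526.438; standard quotas: Alpha 6.022, Beta 5.511, Gamma 9.623, Delta 3.778, Epsilon 19.809, Zeta 3.258.
Rounding up gives 7, 6, 10, 4, 20, 4 = 51 seats, so the divisor must be adjusted.
With modified divisor 567: modified quotas Alpha 5.591, Beta 5.116, Gamma 8.935, Delta 3.508, Epsilon 18.392, Zeta 3.025.
Rounding up: Alpha 6, Beta 6, Gamma 9, Delta 4, Epsilon 19, Zeta 4 (total 48).
Gamma receives 9.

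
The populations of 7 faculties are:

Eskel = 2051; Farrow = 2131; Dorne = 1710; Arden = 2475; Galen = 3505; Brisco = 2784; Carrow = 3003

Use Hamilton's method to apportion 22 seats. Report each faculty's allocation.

Eskel: 3, Farrow: 3, Dorne: 2, Arden: 3, Galen: 4, Brisco: 3, Carrow: 4

Total 17659; standard divisor 17659/22 ≈ 802.682.
Standard quotas: Eskel 2.555, Farrow 2.655, Dorne 2.130, Arden 3.083, Galen 4.367, Brisco 3.468, Carrow 3.741.
Lower quotas: Eskel 2, Farrow 2, Dorne 2, Arden 3, Galen 4, Brisco 3, Carrow 3 (sum 19, leaving 3 seats).
Remainders in descending order: Carrow 0.741, Farrow 0.655, Eskel 0.555, Brisco 0.468, Galen 0.367, Dorne 0.130, Arden 0.083.
Largest remainders: Carrow, Farrow, Eskel receive the extra seats.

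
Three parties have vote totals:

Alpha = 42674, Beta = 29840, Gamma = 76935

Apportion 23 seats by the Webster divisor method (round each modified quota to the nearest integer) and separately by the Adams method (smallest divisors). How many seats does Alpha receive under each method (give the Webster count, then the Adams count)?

Webster: Alpha 6, Beta 5, Gamma 12.
Adams: Alpha 7, Beta 5, Gamma 11.
Alpha gets 6 under Webster and 7 under Adams.

6 and 7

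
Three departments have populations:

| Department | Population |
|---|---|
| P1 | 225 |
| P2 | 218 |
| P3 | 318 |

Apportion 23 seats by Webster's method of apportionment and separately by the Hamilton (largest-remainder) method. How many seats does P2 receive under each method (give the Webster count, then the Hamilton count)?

Webster: P1 7, P2 7, P3 9.
Hamilton: P1 7, P2 6, P3 10.
P2 gets 7 under Webster and 6 under Hamilton.

7 and 6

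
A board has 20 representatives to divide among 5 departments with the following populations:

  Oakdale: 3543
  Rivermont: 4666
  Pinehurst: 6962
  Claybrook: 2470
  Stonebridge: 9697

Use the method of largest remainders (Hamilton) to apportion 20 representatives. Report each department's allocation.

Oakdale: 3, Rivermont: 3, Pinehurst: 5, Claybrook: 2, Stonebridge: 7

The standard divisor is 27338/20 ≈ 1366.9.
Standard quotas: Oakdale 2.5920, Rivermont 3.4136, Pinehurst 5.0933, Claybrook 1.8070, Stonebridge 7.0942.
Lower quotas: Oakdale 2, Rivermont 3, Pinehurst 5, Claybrook 1, Stonebridge 7 (sum 18, leaving 2 seats).
Remainders in descending order: Claybrook 0.8070, Oakdale 0.5920, Rivermont 0.4136, Stonebridge 0.0942, Pinehurst 0.0933.
The surplus seats go to Claybrook, Oakdale.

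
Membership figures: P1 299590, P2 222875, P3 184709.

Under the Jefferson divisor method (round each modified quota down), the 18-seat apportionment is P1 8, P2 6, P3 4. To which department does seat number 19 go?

P3

Priority for the next seat is population ÷ (current seats + 1).
Priorities: P1 33287.778, P2 31839.286, P3 36941.800.
Highest priority: P3.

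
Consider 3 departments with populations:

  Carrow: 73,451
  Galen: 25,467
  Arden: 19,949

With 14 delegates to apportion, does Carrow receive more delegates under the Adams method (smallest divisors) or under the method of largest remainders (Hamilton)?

Adams: Carrow 8, Galen 3, Arden 3.
Hamilton: Carrow 9, Galen 3, Arden 2.
Carrow gets 8 under Adams and 9 under Hamilton.

Hamilton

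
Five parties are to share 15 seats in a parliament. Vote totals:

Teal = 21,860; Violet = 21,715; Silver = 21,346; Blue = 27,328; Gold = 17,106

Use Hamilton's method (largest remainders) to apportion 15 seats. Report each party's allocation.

Teal 3; Violet 3; Silver 3; Blue 4; Gold 2

Standard divisor: 109355 ÷ 15 ≈ 7290.333.
Standard quotas: Teal 2.9985, Violet 2.9786, Silver 2.9280, Blue 3.7485, Gold 2.3464.
Lower quotas: Teal 2, Violet 2, Silver 2, Blue 3, Gold 2 (sum 11, leaving 4 seats).
Remainders in descending order: Teal 0.9985, Violet 0.9786, Silver 0.9280, Blue 0.7485, Gold 0.3464.
The surplus seats go to Teal, Violet, Silver, Blue.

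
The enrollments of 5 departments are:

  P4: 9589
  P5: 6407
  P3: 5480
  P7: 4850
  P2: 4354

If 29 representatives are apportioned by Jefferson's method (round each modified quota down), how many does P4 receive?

Standard divisor 30680/29 ≈ 1057.931; standard quotas: P4 9.064, P5 6.056, P3 5.180, P7 4.584, P2 4.116.
Rounding down gives 9, 6, 5, 4, 4 = 28 seats, so the divisor must be adjusted.
With modified divisor 964: modified quotas P4 9.947, P5 6.646, P3 5.685, P7 5.031, P2 4.517.
Rounding down: P4 9, P5 6, P3 5, P7 5, P2 4 (total 29).
P4 receives 9.

9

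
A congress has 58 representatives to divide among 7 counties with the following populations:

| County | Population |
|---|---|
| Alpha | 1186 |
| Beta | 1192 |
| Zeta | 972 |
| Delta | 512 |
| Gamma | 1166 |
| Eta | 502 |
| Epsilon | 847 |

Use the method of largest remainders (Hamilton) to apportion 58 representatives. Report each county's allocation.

The standard divisor is 6377/58 ≈ 109.948.
Standard quotas: Alpha 10.787, Beta 10.841, Zeta 8.841, Delta 4.657, Gamma 10.605, Eta 4.566, Epsilon 7.704.
Lower quotas: Alpha 10, Beta 10, Zeta 8, Delta 4, Gamma 10, Eta 4, Epsilon 7 (sum 53, leaving 5 seats).
Remainders in descending order: Beta 0.841, Zeta 0.841, Alpha 0.787, Epsilon 0.704, Delta 0.657, Gamma 0.605, Eta 0.566.
The surplus seats go to Beta, Zeta, Alpha, Epsilon, Delta.

Alpha 11, Beta 11, Zeta 9, Delta 5, Gamma 10, Eta 4, Epsilon 8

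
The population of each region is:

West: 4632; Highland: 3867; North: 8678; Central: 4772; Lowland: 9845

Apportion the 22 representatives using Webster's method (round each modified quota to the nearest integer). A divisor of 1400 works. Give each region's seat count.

West 3; Highland 3; North 6; Central 3; Lowland 7

With modified divisor 1400: modified quotas West 3.309, Highland 2.762, North 6.199, Central 3.409, Lowland 7.032.
Rounding to the nearest integer: West 3, Highland 3, North 6, Central 3, Lowland 7 (total 22).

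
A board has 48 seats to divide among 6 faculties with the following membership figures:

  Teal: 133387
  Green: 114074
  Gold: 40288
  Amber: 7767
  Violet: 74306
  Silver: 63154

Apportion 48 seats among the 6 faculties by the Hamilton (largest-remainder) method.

Standard divisor: 432976 ÷ 48 ≈ 9020.333.
Standard quotas: Teal 14.7874, Green 12.6463, Gold 4.4664, Amber 0.8611, Violet 8.2376, Silver 7.0013.
Lower quotas: Teal 14, Green 12, Gold 4, Amber 0, Violet 8, Silver 7 (sum 45, leaving 3 seats).
Remainders in descending order: Amber 0.8611, Teal 0.7874, Green 0.6463, Gold 0.4664, Violet 0.2376, Silver 0.0013.
Largest remainders: Amber, Teal, Green receive the extra seats.

Teal: 15; Green: 13; Gold: 4; Amber: 1; Violet: 8; Silver: 7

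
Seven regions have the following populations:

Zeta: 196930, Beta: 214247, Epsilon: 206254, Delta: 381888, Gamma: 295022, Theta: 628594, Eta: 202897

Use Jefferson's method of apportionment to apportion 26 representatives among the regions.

Zeta=2; Beta=3; Epsilon=2; Delta=5; Gamma=4; Theta=8; Eta=2

Standard divisor 2125832/26 ≈ 81762.769; standard quotas: Zeta 2.409, Beta 2.620, Epsilon 2.523, Delta 4.671, Gamma 3.608, Theta 7.688, Eta 2.482.
Rounding down gives 2, 2, 2, 4, 3, 7, 2 = 22 seats, so the divisor must be adjusted.
With modified divisor 70600: modified quotas Zeta 2.789, Beta 3.035, Epsilon 2.921, Delta 5.409, Gamma 4.179, Theta 8.904, Eta 2.874.
Rounding down: Zeta 2, Beta 3, Epsilon 2, Delta 5, Gamma 4, Theta 8, Eta 2 (total 26).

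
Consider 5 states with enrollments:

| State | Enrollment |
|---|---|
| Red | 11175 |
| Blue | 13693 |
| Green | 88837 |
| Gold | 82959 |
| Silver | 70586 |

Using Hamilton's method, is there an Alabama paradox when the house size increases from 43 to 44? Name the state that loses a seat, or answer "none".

Silver

At 43 seats: Red 2, Blue 2, Green 14, Gold 13, Silver 12.
At 44 seats: Red 2, Blue 2, Green 15, Gold 14, Silver 11.
Silver drops from 12 to 11.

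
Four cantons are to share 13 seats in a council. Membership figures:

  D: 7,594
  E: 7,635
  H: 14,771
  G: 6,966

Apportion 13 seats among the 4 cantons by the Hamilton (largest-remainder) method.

The standard divisor is 36966/13 ≈ 2843.538.
Standard quotas: D 2.6706, E 2.6850, H 5.1946, G 2.4498.
Lower quotas: D 2, E 2, H 5, G 2 (sum 11, leaving 2 seats).
Remainders in descending order: E 0.6850, D 0.6706, G 0.4498, H 0.1946.
The surplus seats go to E, D.

D=3, E=3, H=5, G=2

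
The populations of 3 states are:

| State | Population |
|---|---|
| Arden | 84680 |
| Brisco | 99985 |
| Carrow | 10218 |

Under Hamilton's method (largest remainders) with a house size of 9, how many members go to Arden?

Total 194883; standard divisor 194883/9 ≈ 21653.667.
Standard quotas: Arden 3.9107, Brisco 4.6175, Carrow 0.4719.
Lower quotas: Arden 3, Brisco 4, Carrow 0 (sum 7, leaving 2 seats).
Remainders in descending order: Arden 0.9107, Brisco 0.6175, Carrow 0.4719.
Largest remainders: Arden, Brisco receive the extra seats.
Arden receives 4.

4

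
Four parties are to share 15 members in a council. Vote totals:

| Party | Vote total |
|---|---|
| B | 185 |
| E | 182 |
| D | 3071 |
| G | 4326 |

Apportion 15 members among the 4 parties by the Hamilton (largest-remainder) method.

Standard divisor: 7764 ÷ 15 ≈ 517.6.
Standard quotas: B 0.357, E 0.352, D 5.933, G 8.358.
Lower quotas: B 0, E 0, D 5, G 8 (sum 13, leaving 2 seats).
Remainders in descending order: D 0.933, G 0.358, B 0.357, E 0.352.
The surplus seats go to D, G.

B: 0; E: 0; D: 6; G: 9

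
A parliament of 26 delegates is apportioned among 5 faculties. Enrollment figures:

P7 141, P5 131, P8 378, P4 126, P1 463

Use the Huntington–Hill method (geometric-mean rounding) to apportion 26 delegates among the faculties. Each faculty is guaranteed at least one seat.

P7: 3; P5: 3; P8: 8; P4: 3; P1: 9

With divisor 50: modified quotas P7 2.820, P5 2.620, P8 7.560, P4 2.520, P1 9.260.
Geometric-mean thresholds: P7 √(2·3)=2.449, P5 √(2·3)=2.449, P8 √(7·8)=7.483, P4 √(2·3)=2.449, P1 √(9·10)=9.487.
Each quota rounded against its threshold gives P7 3, P5 3, P8 8, P4 3, P1 9 (total 26).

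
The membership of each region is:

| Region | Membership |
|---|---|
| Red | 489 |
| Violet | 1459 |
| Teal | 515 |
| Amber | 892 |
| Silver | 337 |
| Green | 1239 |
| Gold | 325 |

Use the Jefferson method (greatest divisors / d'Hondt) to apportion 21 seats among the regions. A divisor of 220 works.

Red 2; Violet 6; Teal 2; Amber 4; Silver 1; Green 5; Gold 1

With modified divisor 220: modified quotas Red 2.223, Violet 6.632, Teal 2.341, Amber 4.055, Silver 1.532, Green 5.632, Gold 1.477.
Rounding down: Red 2, Violet 6, Teal 2, Amber 4, Silver 1, Green 5, Gold 1 (total 21).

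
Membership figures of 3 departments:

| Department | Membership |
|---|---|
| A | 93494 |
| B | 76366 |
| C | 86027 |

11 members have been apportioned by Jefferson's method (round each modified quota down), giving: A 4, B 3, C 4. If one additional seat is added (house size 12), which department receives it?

Priority for the next seat is population ÷ (current seats + 1).
Priorities: A 18698.800, B 19091.500, C 17205.400.
Highest priority: B.

B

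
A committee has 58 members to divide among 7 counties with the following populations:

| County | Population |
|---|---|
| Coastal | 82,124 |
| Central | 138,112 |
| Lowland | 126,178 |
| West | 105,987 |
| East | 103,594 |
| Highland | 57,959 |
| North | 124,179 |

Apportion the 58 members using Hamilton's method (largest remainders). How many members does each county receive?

The standard divisor is 738133/58 ≈ 12726.431.
Standard quotas: Coastal 6.4530, Central 10.8524, Lowland 9.9146, West 8.3281, East 8.1401, Highland 4.5542, North 9.7576.
Lower quotas: Coastal 6, Central 10, Lowland 9, West 8, East 8, Highland 4, North 9 (sum 54, leaving 4 seats).
Remainders in descending order: Lowland 0.9146, Central 0.8524, North 0.7576, Highland 0.5542, Coastal 0.4530, West 0.3281, East 0.1401.
Largest remainders: Lowland, Central, North, Highland receive the extra seats.

Coastal 6; Central 11; Lowland 10; West 8; East 8; Highland 5; North 10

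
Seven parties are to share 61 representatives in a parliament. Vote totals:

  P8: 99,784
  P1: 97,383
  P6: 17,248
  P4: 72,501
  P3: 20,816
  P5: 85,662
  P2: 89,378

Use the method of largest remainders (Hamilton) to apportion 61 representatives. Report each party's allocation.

Standard divisor: 482772 ÷ 61 ≈ 7914.295.
Standard quotas: P8 12.6081, P1 12.3047, P6 2.1793, P4 9.1608, P3 2.6302, P5 10.8237, P2 11.2932.
Lower quotas: P8 12, P1 12, P6 2, P4 9, P3 2, P5 10, P2 11 (sum 58, leaving 3 seats).
Remainders in descending order: P5 0.8237, P3 0.6302, P8 0.6081, P1 0.3047, P2 0.2932, P6 0.1793, P4 0.1608.
The surplus seats go to P5, P3, P8.

P8=13, P1=12, P6=2, P4=9, P3=3, P5=11, P2=11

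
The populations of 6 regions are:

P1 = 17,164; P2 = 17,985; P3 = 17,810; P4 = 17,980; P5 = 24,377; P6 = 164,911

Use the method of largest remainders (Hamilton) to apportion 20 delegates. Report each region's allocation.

Standard divisor: 260227 ÷ 20 ≈ 13011.35.
Standard quotas: P1 1.3192, P2 1.3823, P3 1.3688, P4 1.3819, P5 1.8735, P6 12.6744.
Lower quotas: P1 1, P2 1, P3 1, P4 1, P5 1, P6 12 (sum 17, leaving 3 seats).
Remainders in descending order: P5 0.8735, P6 0.6744, P2 0.3823, P4 0.3819, P3 0.3688, P1 0.3192.
The surplus seats go to P5, P6, P2.

P1 1, P2 2, P3 1, P4 1, P5 2, P6 13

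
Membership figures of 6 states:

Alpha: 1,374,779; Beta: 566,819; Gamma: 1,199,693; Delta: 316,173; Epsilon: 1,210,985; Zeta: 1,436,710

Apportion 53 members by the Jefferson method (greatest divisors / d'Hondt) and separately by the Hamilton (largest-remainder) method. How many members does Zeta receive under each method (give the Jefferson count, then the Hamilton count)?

13 and 12

Jefferson: Alpha 12, Beta 5, Gamma 10, Delta 2, Epsilon 11, Zeta 13.
Hamilton: Alpha 12, Beta 5, Gamma 10, Delta 3, Epsilon 11, Zeta 12.
Zeta gets 13 under Jefferson and 12 under Hamilton.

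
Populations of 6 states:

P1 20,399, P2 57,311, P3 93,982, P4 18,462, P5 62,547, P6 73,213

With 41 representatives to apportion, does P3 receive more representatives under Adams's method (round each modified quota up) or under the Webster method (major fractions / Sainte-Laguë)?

Webster

Adams: P1 3, P2 7, P3 11, P4 3, P5 8, P6 9.
Webster: P1 3, P2 7, P3 12, P4 2, P5 8, P6 9.
P3 gets 11 under Adams and 12 under Webster.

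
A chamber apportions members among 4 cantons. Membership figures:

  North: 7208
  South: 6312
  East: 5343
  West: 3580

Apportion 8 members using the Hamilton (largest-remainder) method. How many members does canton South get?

Total 22443; standard divisor 22443/8 ≈ 2805.375.
Standard quotas: North 2.5694, South 2.2500, East 1.9046, West 1.2761.
Lower quotas: North 2, South 2, East 1, West 1 (sum 6, leaving 2 seats).
Remainders in descending order: East 0.9046, North 0.5694, West 0.2761, South 0.2500.
Largest remainders: East, North receive the extra seats.
South receives 2.

2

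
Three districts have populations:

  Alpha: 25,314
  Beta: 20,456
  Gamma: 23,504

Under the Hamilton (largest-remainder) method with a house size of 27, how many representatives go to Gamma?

9

The standard divisor is 69274/27 ≈ 2565.704.
Standard quotas: Alpha 9.8663, Beta 7.9729, Gamma 9.1608.
Lower quotas: Alpha 9, Beta 7, Gamma 9 (sum 25, leaving 2 seats).
Remainders in descending order: Beta 0.9729, Alpha 0.8663, Gamma 0.1608.
The surplus seats go to Beta, Alpha.
Gamma receives 9.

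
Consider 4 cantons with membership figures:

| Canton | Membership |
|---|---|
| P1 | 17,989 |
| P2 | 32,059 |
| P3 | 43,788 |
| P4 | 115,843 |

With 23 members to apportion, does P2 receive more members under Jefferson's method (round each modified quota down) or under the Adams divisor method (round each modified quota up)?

Adams

Jefferson: P1 2, P2 3, P3 5, P4 13.
Adams: P1 2, P2 4, P3 5, P4 12.
P2 gets 3 under Jefferson and 4 under Adams.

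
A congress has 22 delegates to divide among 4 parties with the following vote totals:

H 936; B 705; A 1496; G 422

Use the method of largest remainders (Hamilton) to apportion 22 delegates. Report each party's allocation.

The standard divisor is 3559/22 ≈ 161.773.
Standard quotas: H 5.786, B 4.358, A 9.248, G 2.609.
Lower quotas: H 5, B 4, A 9, G 2 (sum 20, leaving 2 seats).
Remainders in descending order: H 0.786, G 0.609, B 0.358, A 0.248.
The surplus seats go to H, G.

H=6, B=4, A=9, G=3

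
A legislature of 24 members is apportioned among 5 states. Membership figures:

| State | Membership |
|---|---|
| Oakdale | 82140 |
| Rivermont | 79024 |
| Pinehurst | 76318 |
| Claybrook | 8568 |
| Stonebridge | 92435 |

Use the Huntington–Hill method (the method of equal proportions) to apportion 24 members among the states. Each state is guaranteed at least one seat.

With divisor 14345: modified quotas Oakdale 5.726, Rivermont 5.509, Pinehurst 5.320, Claybrook 0.597, Stonebridge 6.444.
Geometric-mean thresholds: Oakdale √(5·6)=5.477, Rivermont √(5·6)=5.477, Pinehurst √(5·6)=5.477, Claybrook (min 1), Stonebridge √(6·7)=6.481.
Each quota rounded against its threshold gives Oakdale 6, Rivermont 6, Pinehurst 5, Claybrook 1, Stonebridge 6 (total 24).

Oakdale: 6, Rivermont: 6, Pinehurst: 5, Claybrook: 1, Stonebridge: 6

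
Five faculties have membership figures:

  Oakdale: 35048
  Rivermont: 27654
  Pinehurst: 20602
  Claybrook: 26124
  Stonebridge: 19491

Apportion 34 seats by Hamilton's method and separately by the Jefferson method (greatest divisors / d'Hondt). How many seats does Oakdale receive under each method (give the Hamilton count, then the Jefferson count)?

Hamilton: Oakdale 9, Rivermont 7, Pinehurst 6, Claybrook 7, Stonebridge 5.
Jefferson: Oakdale 10, Rivermont 7, Pinehurst 5, Claybrook 7, Stonebridge 5.
Oakdale gets 9 under Hamilton and 10 under Jefferson.

9 and 10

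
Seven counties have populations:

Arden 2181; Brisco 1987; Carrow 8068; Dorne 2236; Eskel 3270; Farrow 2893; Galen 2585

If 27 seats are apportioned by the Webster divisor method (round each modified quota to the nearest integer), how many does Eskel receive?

Standard divisor 23220/27 ≈ 860; standard quotas: Arden 2.536, Brisco 2.310, Carrow 9.381, Dorne 2.600, Eskel 3.802, Farrow 3.364, Galen 3.006.
Rounding to the nearest integer gives Arden 3, Brisco 2, Carrow 9, Dorne 3, Eskel 4, Farrow 3, Galen 3 — total 27, matching the house size, so no adjustment is needed.
Eskel receives 4.

4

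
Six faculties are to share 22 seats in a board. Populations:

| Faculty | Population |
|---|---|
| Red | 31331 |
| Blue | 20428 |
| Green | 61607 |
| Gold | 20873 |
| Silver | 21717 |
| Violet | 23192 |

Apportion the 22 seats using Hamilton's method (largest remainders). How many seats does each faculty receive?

Red 4, Blue 2, Green 8, Gold 2, Silver 3, Violet 3

The standard divisor is 179148/22 ≈ 8143.091.
Standard quotas: Red 3.8476, Blue 2.5086, Green 7.5656, Gold 2.5633, Silver 2.6669, Violet 2.8481.
Lower quotas: Red 3, Blue 2, Green 7, Gold 2, Silver 2, Violet 2 (sum 18, leaving 4 seats).
Remainders in descending order: Violet 0.8481, Red 0.8476, Silver 0.6669, Green 0.5656, Gold 0.5633, Blue 0.5086.
The surplus seats go to Violet, Red, Silver, Green.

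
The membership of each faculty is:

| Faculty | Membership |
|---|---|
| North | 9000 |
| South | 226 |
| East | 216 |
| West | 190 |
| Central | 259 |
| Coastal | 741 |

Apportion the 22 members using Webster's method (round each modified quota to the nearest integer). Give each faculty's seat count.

North 19; South 0; East 0; West 0; Central 1; Coastal 2

Standard divisor 10632/22 ≈ 483.273; standard quotas: North 18.623, South 0.468, East 0.447, West 0.393, Central 0.536, Coastal 1.533.
Rounding to the nearest integer gives North 19, South 0, East 0, West 0, Central 1, Coastal 2 — total 22, matching the house size, so no adjustment is needed.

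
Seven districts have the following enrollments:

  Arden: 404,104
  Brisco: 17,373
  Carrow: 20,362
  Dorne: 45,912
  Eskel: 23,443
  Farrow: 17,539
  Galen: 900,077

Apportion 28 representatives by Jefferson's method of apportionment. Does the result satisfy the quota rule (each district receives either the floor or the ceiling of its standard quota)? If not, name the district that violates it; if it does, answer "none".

Standard quotas: Arden 7.919, Brisco 0.340, Carrow 0.399, Dorne 0.900, Eskel 0.459, Farrow 0.344, Galen 17.639.
Jefferson allocation: Arden 8, Brisco 0, Carrow 0, Dorne 1, Eskel 0, Farrow 0, Galen 19.
Galen has quota 17.639 (lower 17, upper 18) but receives 19 — outside the quota interval.

Galen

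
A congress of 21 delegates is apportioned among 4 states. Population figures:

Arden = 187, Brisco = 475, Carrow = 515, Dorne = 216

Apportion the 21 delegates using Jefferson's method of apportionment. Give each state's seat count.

Standard divisor 1393/21 ≈ 66.333; standard quotas: Arden 2.819, Brisco 7.161, Carrow 7.764, Dorne 3.256.
Rounding down gives 2, 7, 7, 3 = 19 seats, so the divisor must be adjusted.
With modified divisor 60: modified quotas Arden 3.117, Brisco 7.917, Carrow 8.583, Dorne 3.600.
Rounding down: Arden 3, Brisco 7, Carrow 8, Dorne 3 (total 21).

Arden 3, Brisco 7, Carrow 8, Dorne 3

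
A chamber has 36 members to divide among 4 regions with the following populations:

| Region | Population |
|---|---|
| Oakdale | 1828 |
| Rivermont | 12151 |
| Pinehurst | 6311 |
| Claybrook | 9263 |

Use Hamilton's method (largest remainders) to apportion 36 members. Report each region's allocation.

Total 29553; standard divisor 29553/36 ≈ 820.917.
Standard quotas: Oakdale 2.2268, Rivermont 14.8017, Pinehurst 7.6877, Claybrook 11.2837.
Lower quotas: Oakdale 2, Rivermont 14, Pinehurst 7, Claybrook 11 (sum 34, leaving 2 seats).
Remainders in descending order: Rivermont 0.8017, Pinehurst 0.6877, Claybrook 0.2837, Oakdale 0.2268.
The surplus seats go to Rivermont, Pinehurst.

Oakdale: 2; Rivermont: 15; Pinehurst: 8; Claybrook: 11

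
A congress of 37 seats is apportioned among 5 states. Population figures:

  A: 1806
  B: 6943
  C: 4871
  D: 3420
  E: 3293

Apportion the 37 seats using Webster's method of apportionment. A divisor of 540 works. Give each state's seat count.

A 3, B 13, C 9, D 6, E 6

With modified divisor 540: modified quotas A 3.344, B 12.857, C 9.020, D 6.333, E 6.098.
Rounding to the nearest integer: A 3, B 13, C 9, D 6, E 6 (total 37).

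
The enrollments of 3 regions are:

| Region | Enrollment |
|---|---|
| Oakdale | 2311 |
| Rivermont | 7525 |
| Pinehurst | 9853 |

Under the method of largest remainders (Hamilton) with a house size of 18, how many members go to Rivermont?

Standard divisor: 19689 ÷ 18 ≈ 1093.833.
Standard quotas: Oakdale 2.1128, Rivermont 6.8795, Pinehurst 9.0078.
Lower quotas: Oakdale 2, Rivermont 6, Pinehurst 9 (sum 17, leaving 1 seat).
Remainders in descending order: Rivermont 0.8795, Oakdale 0.1128, Pinehurst 0.0078.
The surplus seat goes to Rivermont.
Rivermont receives 7.

7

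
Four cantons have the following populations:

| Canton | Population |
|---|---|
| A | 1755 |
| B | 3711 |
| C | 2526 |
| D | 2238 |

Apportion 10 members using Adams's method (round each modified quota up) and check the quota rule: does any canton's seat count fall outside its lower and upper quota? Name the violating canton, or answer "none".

none

Standard quotas: A 1.716, B 3.628, C 2.469, D 2.188.
Adams allocation: A 2, B 3, C 3, D 2.
Every allocation lies between the lower and upper quota.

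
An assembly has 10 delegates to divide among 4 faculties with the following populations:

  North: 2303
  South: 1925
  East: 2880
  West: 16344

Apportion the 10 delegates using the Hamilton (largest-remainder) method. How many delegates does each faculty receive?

North 1; South 1; East 1; West 7

Standard divisor: 23452 ÷ 10 ≈ 2345.2.
Standard quotas: North 0.9820, South 0.8208, East 1.2280, West 6.9691.
Lower quotas: North 0, South 0, East 1, West 6 (sum 7, leaving 3 seats).
Remainders in descending order: North 0.9820, West 0.9691, South 0.8208, East 0.2280.
The surplus seats go to North, West, South.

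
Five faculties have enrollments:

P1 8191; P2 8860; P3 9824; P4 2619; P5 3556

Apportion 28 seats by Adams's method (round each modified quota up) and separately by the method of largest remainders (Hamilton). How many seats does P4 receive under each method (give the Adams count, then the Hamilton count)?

Adams: P1 7, P2 7, P3 8, P4 3, P5 3.
Hamilton: P1 7, P2 8, P3 8, P4 2, P5 3.
P4 gets 3 under Adams and 2 under Hamilton.

3 and 2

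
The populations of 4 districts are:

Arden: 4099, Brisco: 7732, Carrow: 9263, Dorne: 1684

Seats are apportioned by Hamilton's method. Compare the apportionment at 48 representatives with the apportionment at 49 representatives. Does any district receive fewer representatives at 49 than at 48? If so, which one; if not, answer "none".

Dorne

At 48 seats: Arden 9, Brisco 16, Carrow 19, Dorne 4.
At 49 seats: Arden 9, Brisco 17, Carrow 20, Dorne 3.
Dorne drops from 4 to 3.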